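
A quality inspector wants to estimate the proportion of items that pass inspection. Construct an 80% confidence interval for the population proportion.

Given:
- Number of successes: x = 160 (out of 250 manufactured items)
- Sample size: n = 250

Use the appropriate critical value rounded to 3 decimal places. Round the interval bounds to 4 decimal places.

Sample proportion: p̂ = 160/250 = 0.640000

Check conditions for normal approximation:
  np̂ = 160 ≥ 10 ✓
  n(1-p̂) = 90 ≥ 10 ✓

The sample is large enough, so use a z-interval (normal approximation) for the proportion.

For 80% confidence, z* = 1.282 (from standard normal table)

Standard error: SE = √(p̂(1-p̂)/n) = √(0.640000×0.360000/250) = 0.03035787

Margin of error: E = z* × SE = 1.282 × 0.03035787 = 0.038919

Z-interval: p̂ ± E = 0.640000 ± 0.038919 = (0.601081, 0.678919)

Rounded to 4 decimal places:

(0.6011, 0.6789)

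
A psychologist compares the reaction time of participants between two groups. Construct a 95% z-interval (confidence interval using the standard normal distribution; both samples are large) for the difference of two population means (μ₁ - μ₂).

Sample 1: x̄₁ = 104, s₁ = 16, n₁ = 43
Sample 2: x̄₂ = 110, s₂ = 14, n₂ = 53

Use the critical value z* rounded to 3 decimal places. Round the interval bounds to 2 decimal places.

Both samples are large (n₁ = 43 ≥ 30, n₂ = 53 ≥ 30), so a z-interval for the difference of means applies.

Point estimate: x̄₁ - x̄₂ = 104 - 110 = -6

Standard error: SE = √(s₁²/n₁ + s₂²/n₂)
= √(16²/43 + 14²/53)
= √(5.953488 + 3.698113)
= 3.106703

For 95% confidence, z* = 1.96 (from standard normal table)
Margin of error: E = z* × SE = 1.96 × 3.106703 = 6.0891

Z-interval: (x̄₁ - x̄₂) ± E = -6 ± 6.0891 = (-12.0891, 0.0891)

Rounded to 2 decimal places:

(-12.09, 0.09)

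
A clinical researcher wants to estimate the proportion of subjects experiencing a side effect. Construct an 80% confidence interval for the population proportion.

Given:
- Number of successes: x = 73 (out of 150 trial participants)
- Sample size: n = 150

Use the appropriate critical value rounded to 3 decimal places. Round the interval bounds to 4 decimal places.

Sample proportion: p̂ = 73/150 = 0.486667

Check conditions for normal approximation:
  np̂ = 73 ≥ 10 ✓
  n(1-p̂) = 77 ≥ 10 ✓

The sample is large enough, so use a z-interval (normal approximation) for the proportion.

For 80% confidence, z* = 1.282 (from standard normal table)

Standard error: SE = √(p̂(1-p̂)/n) = √(0.486667×0.513333/150) = 0.04081031

Margin of error: E = z* × SE = 1.282 × 0.04081031 = 0.052319

Z-interval: p̂ ± E = 0.486667 ± 0.052319 = (0.434348, 0.538985)

Rounded to 4 decimal places:

(0.4343, 0.5390)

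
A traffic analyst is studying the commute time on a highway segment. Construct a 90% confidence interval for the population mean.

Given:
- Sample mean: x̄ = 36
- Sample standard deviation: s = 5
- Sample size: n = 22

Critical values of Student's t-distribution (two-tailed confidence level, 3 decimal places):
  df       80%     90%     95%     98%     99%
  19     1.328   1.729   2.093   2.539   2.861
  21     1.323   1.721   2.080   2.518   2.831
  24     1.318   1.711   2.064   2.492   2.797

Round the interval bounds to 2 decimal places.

The population standard deviation σ is unknown (only the sample standard deviation s is given), so use a t-interval with df = n - 1 = 22 - 1 = 21.

For 90% confidence with df = 21, t* = 1.721 (from t-table)

Standard error: SE = s/√n = 5/√22 = 1.066004

Margin of error: E = t* × SE = 1.721 × 1.066004 = 1.8346

T-interval: x̄ ± E = 36 ± 1.8346 = (34.1654, 37.8346)

Rounded to 2 decimal places:

(34.17, 37.83)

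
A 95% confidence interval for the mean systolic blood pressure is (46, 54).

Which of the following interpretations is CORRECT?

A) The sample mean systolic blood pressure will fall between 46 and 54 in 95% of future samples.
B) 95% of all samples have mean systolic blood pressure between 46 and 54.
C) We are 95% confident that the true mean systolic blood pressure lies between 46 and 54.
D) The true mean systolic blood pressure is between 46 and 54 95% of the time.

A confidence interval represents our confidence in the procedure, not a probability statement about the parameter.

Key concept: If we repeated this sampling process many times and computed a 95% CI each time, about 95% of those intervals would contain the true population parameter.

For this specific interval (46, 54):
- Midpoint (point estimate): 50
- Margin of error: 4

The correct interpretation is the one stating confidence that the true parameter lies in the interval — option C.

C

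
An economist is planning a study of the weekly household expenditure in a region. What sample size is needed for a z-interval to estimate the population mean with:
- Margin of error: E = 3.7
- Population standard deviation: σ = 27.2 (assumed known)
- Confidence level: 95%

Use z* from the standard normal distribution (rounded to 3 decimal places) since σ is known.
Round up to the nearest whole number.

Using z* since population σ is known (z-interval formula).

For 95% confidence, z* = 1.96 (from standard normal table)

Sample size formula for z-interval: n = (z*σ/E)²

n = (1.96 × 27.2 / 3.7)²
  = (14.408649)²
  = 207.6092

Round up to the nearest whole number: n = 208

208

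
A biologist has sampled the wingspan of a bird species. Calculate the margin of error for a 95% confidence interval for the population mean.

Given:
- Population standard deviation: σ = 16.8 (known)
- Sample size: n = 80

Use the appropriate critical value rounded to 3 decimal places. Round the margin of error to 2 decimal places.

The population standard deviation σ is known, so use the z-interval margin of error formula.

For 95% confidence, z* = 1.96 (from standard normal table)

Margin of error formula for z-interval: E = z* × σ/√n

E = 1.96 × 16.8/√80
  = 1.96 × 1.878297
  = 3.6815

Rounded to 2 decimal places:

3.68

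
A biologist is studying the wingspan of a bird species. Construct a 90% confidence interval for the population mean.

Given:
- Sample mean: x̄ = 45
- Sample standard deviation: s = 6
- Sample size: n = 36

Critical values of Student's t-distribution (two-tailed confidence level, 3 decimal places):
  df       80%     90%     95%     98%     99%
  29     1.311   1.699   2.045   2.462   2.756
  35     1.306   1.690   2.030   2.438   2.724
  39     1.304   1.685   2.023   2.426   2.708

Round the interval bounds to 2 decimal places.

The population standard deviation σ is unknown (only the sample standard deviation s is given), so use a t-interval with df = n - 1 = 36 - 1 = 35.

For 90% confidence with df = 35, t* = 1.690 (from t-table)

Standard error: SE = s/√n = 6/√36 = 1.000000

Margin of error: E = t* × SE = 1.690 × 1.000000 = 1.6900

T-interval: x̄ ± E = 45 ± 1.6900 = (43.3100, 46.6900)

Rounded to 2 decimal places:

(43.31, 46.69)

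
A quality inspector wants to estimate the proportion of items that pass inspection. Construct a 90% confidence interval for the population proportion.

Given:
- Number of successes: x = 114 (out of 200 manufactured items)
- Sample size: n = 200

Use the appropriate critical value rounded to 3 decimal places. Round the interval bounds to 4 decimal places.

Sample proportion: p̂ = 114/200 = 0.570000

Check conditions for normal approximation:
  np̂ = 114 ≥ 10 ✓
  n(1-p̂) = 86 ≥ 10 ✓

The sample is large enough, so use a z-interval (normal approximation) for the proportion.

For 90% confidence, z* = 1.645 (from standard normal table)

Standard error: SE = √(p̂(1-p̂)/n) = √(0.570000×0.430000/200) = 0.03500714

Margin of error: E = z* × SE = 1.645 × 0.03500714 = 0.057587

Z-interval: p̂ ± E = 0.570000 ± 0.057587 = (0.512413, 0.627587)

Rounded to 4 decimal places:

(0.5124, 0.6276)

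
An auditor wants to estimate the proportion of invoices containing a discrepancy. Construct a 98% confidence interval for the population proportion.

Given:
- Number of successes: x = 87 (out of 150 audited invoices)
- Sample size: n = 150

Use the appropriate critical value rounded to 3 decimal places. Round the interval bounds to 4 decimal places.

Sample proportion: p̂ = 87/150 = 0.580000

Check conditions for normal approximation:
  np̂ = 87 ≥ 10 ✓
  n(1-p̂) = 63 ≥ 10 ✓

The sample is large enough, so use a z-interval (normal approximation) for the proportion.

For 98% confidence, z* = 2.326 (from standard normal table)

Standard error: SE = √(p̂(1-p̂)/n) = √(0.580000×0.420000/150) = 0.04029888

Margin of error: E = z* × SE = 2.326 × 0.04029888 = 0.093735

Z-interval: p̂ ± E = 0.580000 ± 0.093735 = (0.486265, 0.673735)

Rounded to 4 decimal places:

(0.4863, 0.6737)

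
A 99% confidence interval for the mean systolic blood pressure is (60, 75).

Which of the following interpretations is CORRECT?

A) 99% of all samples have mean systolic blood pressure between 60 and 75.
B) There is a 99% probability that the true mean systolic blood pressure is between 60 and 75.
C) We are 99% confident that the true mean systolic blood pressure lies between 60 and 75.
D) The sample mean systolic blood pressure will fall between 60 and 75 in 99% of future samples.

A confidence interval represents our confidence in the procedure, not a probability statement about the parameter.

Key concept: If we repeated this sampling process many times and computed a 99% CI each time, about 99% of those intervals would contain the true population parameter.

For this specific interval (60, 75):
- Midpoint (point estimate): 67.5
- Margin of error: 7.5

The correct interpretation is the one stating confidence that the true parameter lies in the interval — option C.

C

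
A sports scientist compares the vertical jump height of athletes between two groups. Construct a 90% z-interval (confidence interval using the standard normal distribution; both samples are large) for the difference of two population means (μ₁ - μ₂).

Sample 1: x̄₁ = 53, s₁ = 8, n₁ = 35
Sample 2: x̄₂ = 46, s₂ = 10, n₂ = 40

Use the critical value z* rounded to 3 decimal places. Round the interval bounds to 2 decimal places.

Both samples are large (n₁ = 35 ≥ 30, n₂ = 40 ≥ 30), so a z-interval for the difference of means applies.

Point estimate: x̄₁ - x̄₂ = 53 - 46 = 7

Standard error: SE = √(s₁²/n₁ + s₂²/n₂)
= √(8²/35 + 10²/40)
= √(1.828571 + 2.500000)
= 2.080522

For 90% confidence, z* = 1.645 (from standard normal table)
Margin of error: E = z* × SE = 1.645 × 2.080522 = 3.4225

Z-interval: (x̄₁ - x̄₂) ± E = 7 ± 3.4225 = (3.5775, 10.4225)

Rounded to 2 decimal places:

(3.58, 10.42)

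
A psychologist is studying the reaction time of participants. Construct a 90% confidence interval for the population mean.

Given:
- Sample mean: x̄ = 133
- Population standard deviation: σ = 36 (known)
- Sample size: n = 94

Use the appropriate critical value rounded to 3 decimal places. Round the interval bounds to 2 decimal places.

The population standard deviation σ is known, so use a z-interval (standard normal critical value).

For 90% confidence, z* = 1.645 (from standard normal table)

Standard error: SE = σ/√n = 36/√94 = 3.713116

Margin of error: E = z* × SE = 1.645 × 3.713116 = 6.1081

Z-interval: x̄ ± E = 133 ± 6.1081 = (126.8919, 139.1081)

Rounded to 2 decimal places:

(126.89, 139.11)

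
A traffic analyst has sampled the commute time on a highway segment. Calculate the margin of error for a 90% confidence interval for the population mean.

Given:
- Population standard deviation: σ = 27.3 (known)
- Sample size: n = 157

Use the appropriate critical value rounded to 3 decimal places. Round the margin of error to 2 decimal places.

The population standard deviation σ is known, so use the z-interval margin of error formula.

For 90% confidence, z* = 1.645 (from standard normal table)

Margin of error formula for z-interval: E = z* × σ/√n

E = 1.645 × 27.3/√157
  = 1.645 × 2.178777
  = 3.5841

Rounded to 2 decimal places:

3.58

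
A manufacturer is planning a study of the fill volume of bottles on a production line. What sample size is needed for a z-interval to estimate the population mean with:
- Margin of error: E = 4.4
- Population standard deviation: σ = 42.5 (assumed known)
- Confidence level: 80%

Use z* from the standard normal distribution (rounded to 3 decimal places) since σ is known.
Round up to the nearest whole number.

Using z* since population σ is known (z-interval formula).

For 80% confidence, z* = 1.282 (from standard normal table)

Sample size formula for z-interval: n = (z*σ/E)²

n = (1.282 × 42.5 / 4.4)²
  = (12.382955)²
  = 153.3376

Round up to the nearest whole number: n = 154

154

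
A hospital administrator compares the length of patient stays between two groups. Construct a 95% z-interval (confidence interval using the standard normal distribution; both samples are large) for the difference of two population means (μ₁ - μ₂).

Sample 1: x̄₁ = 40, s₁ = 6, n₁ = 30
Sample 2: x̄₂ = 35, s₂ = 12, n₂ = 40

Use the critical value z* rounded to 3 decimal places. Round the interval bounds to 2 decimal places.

Both samples are large (n₁ = 30 ≥ 30, n₂ = 40 ≥ 30), so a z-interval for the difference of means applies.

Point estimate: x̄₁ - x̄₂ = 40 - 35 = 5

Standard error: SE = √(s₁²/n₁ + s₂²/n₂)
= √(6²/30 + 12²/40)
= √(1.200000 + 3.600000)
= 2.190890

For 95% confidence, z* = 1.96 (from standard normal table)
Margin of error: E = z* × SE = 1.96 × 2.190890 = 4.2941

Z-interval: (x̄₁ - x̄₂) ± E = 5 ± 4.2941 = (0.7059, 9.2941)

Rounded to 2 decimal places:

(0.71, 9.29)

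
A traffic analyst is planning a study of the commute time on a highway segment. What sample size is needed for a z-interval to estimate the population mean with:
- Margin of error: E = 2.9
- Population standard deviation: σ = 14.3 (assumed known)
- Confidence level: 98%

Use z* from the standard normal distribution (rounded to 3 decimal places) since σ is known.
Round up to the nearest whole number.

Using z* since population σ is known (z-interval formula).

For 98% confidence, z* = 2.326 (from standard normal table)

Sample size formula for z-interval: n = (z*σ/E)²

n = (2.326 × 14.3 / 2.9)²
  = (11.469586)²
  = 131.5514

Round up to the nearest whole number: n = 132

132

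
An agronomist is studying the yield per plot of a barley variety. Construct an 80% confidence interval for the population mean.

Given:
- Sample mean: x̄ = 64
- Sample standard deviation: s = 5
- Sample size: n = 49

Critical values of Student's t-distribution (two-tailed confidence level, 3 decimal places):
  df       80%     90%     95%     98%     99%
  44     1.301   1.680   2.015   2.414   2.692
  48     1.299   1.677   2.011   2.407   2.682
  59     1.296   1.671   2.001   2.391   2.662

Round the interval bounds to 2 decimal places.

The population standard deviation σ is unknown (only the sample standard deviation s is given), so use a t-interval with df = n - 1 = 49 - 1 = 48.

For 80% confidence with df = 48, t* = 1.299 (from t-table)

Standard error: SE = s/√n = 5/√49 = 0.714286

Margin of error: E = t* × SE = 1.299 × 0.714286 = 0.9279

T-interval: x̄ ± E = 64 ± 0.9279 = (63.0721, 64.9279)

Rounded to 2 decimal places:

(63.07, 64.93)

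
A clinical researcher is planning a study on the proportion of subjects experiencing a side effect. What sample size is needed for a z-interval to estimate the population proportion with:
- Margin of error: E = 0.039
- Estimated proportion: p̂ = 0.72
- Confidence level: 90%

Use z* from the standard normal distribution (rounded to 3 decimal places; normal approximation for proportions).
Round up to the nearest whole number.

Using z* for proportion z-interval (normal approximation).

For 90% confidence, z* = 1.645 (from standard normal table)

Sample size formula for proportion z-interval: n = z*²p̂(1-p̂)/E²

n = 1.645² × 0.72 × 0.28 / 0.039²
  = 2.706025 × 0.2016 / 0.001521
  = 358.6684

Round up to the nearest whole number: n = 359

359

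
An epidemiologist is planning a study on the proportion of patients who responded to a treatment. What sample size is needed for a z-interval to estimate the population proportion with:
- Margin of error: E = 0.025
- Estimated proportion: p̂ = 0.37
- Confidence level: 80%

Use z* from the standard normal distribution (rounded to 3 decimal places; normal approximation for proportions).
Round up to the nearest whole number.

Using z* for proportion z-interval (normal approximation).

For 80% confidence, z* = 1.282 (from standard normal table)

Sample size formula for proportion z-interval: n = z*²p̂(1-p̂)/E²

n = 1.282² × 0.37 × 0.63 / 0.025²
  = 1.643524 × 0.2331 / 0.000625
  = 612.9687

Round up to the nearest whole number: n = 613

613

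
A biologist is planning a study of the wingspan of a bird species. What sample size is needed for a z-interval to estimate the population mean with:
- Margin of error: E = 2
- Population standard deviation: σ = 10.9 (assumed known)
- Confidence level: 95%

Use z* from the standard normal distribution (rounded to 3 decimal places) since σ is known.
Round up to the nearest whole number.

Using z* since population σ is known (z-interval formula).

For 95% confidence, z* = 1.96 (from standard normal table)

Sample size formula for z-interval: n = (z*σ/E)²

n = (1.96 × 10.9 / 2)²
  = (10.682000)²
  = 114.1051

Round up to the nearest whole number: n = 115

115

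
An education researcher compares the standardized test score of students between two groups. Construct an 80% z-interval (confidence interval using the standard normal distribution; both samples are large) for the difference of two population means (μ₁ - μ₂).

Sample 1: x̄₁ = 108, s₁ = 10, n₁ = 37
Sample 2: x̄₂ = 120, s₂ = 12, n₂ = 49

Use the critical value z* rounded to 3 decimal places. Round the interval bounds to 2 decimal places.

Both samples are large (n₁ = 37 ≥ 30, n₂ = 49 ≥ 30), so a z-interval for the difference of means applies.

Point estimate: x̄₁ - x̄₂ = 108 - 120 = -12

Standard error: SE = √(s₁²/n₁ + s₂²/n₂)
= √(10²/37 + 12²/49)
= √(2.7027027 + 2.9387755)
= 2.3751796

For 80% confidence, z* = 1.282 (from standard normal table)
Margin of error: E = z* × SE = 1.282 × 2.3751796 = 3.04498

Z-interval: (x̄₁ - x̄₂) ± E = -12 ± 3.04498 = (-15.04498, -8.95502)

Rounded to 2 decimal places:

(-15.04, -8.96)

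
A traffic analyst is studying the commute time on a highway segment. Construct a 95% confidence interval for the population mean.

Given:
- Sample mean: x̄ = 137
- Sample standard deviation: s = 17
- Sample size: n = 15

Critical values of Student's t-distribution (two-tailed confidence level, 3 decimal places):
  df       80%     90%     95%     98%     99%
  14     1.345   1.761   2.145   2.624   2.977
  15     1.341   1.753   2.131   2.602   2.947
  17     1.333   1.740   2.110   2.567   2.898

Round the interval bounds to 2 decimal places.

The population standard deviation σ is unknown (only the sample standard deviation s is given), so use a t-interval with df = n - 1 = 15 - 1 = 14.

For 95% confidence with df = 14, t* = 2.145 (from t-table)

Standard error: SE = s/√n = 17/√15 = 4.389381

Margin of error: E = t* × SE = 2.145 × 4.389381 = 9.4152

T-interval: x̄ ± E = 137 ± 9.4152 = (127.5848, 146.4152)

Rounded to 2 decimal places:

(127.58, 146.42)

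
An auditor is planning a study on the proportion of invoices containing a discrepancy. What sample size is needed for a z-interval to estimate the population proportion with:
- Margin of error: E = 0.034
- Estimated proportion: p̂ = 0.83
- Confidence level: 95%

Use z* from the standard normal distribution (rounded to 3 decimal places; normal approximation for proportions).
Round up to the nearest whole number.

Using z* for proportion z-interval (normal approximation).

For 95% confidence, z* = 1.96 (from standard normal table)

Sample size formula for proportion z-interval: n = z*²p̂(1-p̂)/E²

n = 1.96² × 0.83 × 0.17 / 0.034²
  = 3.8416 × 0.1411 / 0.001156
  = 468.9012

Round up to the nearest whole number: n = 469

469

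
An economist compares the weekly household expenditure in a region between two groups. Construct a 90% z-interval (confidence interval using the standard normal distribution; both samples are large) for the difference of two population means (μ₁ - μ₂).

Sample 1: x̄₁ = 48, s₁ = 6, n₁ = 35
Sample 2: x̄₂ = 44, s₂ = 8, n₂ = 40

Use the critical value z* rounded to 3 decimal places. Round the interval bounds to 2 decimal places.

Both samples are large (n₁ = 35 ≥ 30, n₂ = 40 ≥ 30), so a z-interval for the difference of means applies.

Point estimate: x̄₁ - x̄₂ = 48 - 44 = 4

Standard error: SE = √(s₁²/n₁ + s₂²/n₂)
= √(6²/35 + 8²/40)
= √(1.028571 + 1.600000)
= 1.621287

For 90% confidence, z* = 1.645 (from standard normal table)
Margin of error: E = z* × SE = 1.645 × 1.621287 = 2.6670

Z-interval: (x̄₁ - x̄₂) ± E = 4 ± 2.6670 = (1.3330, 6.6670)

Rounded to 2 decimal places:

(1.33, 6.67)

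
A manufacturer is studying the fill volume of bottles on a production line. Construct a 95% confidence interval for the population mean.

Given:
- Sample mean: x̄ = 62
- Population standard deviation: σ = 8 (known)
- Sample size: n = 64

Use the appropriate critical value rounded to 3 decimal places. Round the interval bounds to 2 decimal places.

The population standard deviation σ is known, so use a z-interval (standard normal critical value).

For 95% confidence, z* = 1.96 (from standard normal table)

Standard error: SE = σ/√n = 8/√64 = 1.000000

Margin of error: E = z* × SE = 1.96 × 1.000000 = 1.9600

Z-interval: x̄ ± E = 62 ± 1.9600 = (60.0400, 63.9600)

Rounded to 2 decimal places:

(60.04, 63.96)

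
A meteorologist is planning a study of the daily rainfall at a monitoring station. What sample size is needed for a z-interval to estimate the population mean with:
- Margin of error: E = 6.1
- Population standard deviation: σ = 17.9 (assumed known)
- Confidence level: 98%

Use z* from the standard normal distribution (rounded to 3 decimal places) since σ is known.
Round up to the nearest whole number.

Using z* since population σ is known (z-interval formula).

For 98% confidence, z* = 2.326 (from standard normal table)

Sample size formula for z-interval: n = (z*σ/E)²

n = (2.326 × 17.9 / 6.1)²
  = (6.825475)²
  = 46.5871

Round up to the nearest whole number: n = 47

47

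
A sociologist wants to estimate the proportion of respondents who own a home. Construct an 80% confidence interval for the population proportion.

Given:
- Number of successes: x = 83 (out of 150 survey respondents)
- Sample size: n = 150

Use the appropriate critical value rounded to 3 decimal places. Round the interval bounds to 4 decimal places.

Sample proportion: p̂ = 83/150 = 0.553333

Check conditions for normal approximation:
  np̂ = 83 ≥ 10 ✓
  n(1-p̂) = 67 ≥ 10 ✓

The sample is large enough, so use a z-interval (normal approximation) for the proportion.

For 80% confidence, z* = 1.282 (from standard normal table)

Standard error: SE = √(p̂(1-p̂)/n) = √(0.553333×0.446667/150) = 0.04059192

Margin of error: E = z* × SE = 1.282 × 0.04059192 = 0.052039

Z-interval: p̂ ± E = 0.553333 ± 0.052039 = (0.501294, 0.605372)

Rounded to 4 decimal places:

(0.5013, 0.6054)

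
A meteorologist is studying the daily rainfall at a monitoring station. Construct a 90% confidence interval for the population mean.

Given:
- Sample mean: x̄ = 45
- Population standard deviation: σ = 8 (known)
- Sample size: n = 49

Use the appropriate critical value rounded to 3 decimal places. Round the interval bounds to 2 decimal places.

The population standard deviation σ is known, so use a z-interval (standard normal critical value).

For 90% confidence, z* = 1.645 (from standard normal table)

Standard error: SE = σ/√n = 8/√49 = 1.142857

Margin of error: E = z* × SE = 1.645 × 1.142857 = 1.8800

Z-interval: x̄ ± E = 45 ± 1.8800 = (43.1200, 46.8800)

Rounded to 2 decimal places:

(43.12, 46.88)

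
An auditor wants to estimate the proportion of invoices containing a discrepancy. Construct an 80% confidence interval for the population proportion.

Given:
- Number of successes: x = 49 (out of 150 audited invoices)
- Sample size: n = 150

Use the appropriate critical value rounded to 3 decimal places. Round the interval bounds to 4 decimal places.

Sample proportion: p̂ = 49/150 = 0.326667

Check conditions for normal approximation:
  np̂ = 49 ≥ 10 ✓
  n(1-p̂) = 101 ≥ 10 ✓

The sample is large enough, so use a z-interval (normal approximation) for the proportion.

For 80% confidence, z* = 1.282 (from standard normal table)

Standard error: SE = √(p̂(1-p̂)/n) = √(0.326667×0.673333/150) = 0.03829322

Margin of error: E = z* × SE = 1.282 × 0.03829322 = 0.049092

Z-interval: p̂ ± E = 0.326667 ± 0.049092 = (0.277575, 0.375759)

Rounded to 4 decimal places:

(0.2776, 0.3758)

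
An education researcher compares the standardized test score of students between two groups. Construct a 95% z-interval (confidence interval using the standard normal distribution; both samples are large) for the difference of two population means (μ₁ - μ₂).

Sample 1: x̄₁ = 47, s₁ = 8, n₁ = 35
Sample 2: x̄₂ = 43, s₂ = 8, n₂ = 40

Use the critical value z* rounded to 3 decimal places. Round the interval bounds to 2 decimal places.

Both samples are large (n₁ = 35 ≥ 30, n₂ = 40 ≥ 30), so a z-interval for the difference of means applies.

Point estimate: x̄₁ - x̄₂ = 47 - 43 = 4

Standard error: SE = √(s₁²/n₁ + s₂²/n₂)
= √(8²/35 + 8²/40)
= √(1.828571 + 1.600000)
= 1.851640

For 95% confidence, z* = 1.96 (from standard normal table)
Margin of error: E = z* × SE = 1.96 × 1.851640 = 3.6292

Z-interval: (x̄₁ - x̄₂) ± E = 4 ± 3.6292 = (0.3708, 7.6292)

Rounded to 2 decimal places:

(0.37, 7.63)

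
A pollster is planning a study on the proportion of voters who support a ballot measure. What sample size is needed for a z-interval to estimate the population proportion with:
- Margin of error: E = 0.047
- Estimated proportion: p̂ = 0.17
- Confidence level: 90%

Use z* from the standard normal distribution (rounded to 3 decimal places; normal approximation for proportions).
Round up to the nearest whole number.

Using z* for proportion z-interval (normal approximation).

For 90% confidence, z* = 1.645 (from standard normal table)

Sample size formula for proportion z-interval: n = z*²p̂(1-p̂)/E²

n = 1.645² × 0.17 × 0.83 / 0.047²
  = 2.706025 × 0.1411 / 0.002209
  = 172.8475

Round up to the nearest whole number: n = 173

173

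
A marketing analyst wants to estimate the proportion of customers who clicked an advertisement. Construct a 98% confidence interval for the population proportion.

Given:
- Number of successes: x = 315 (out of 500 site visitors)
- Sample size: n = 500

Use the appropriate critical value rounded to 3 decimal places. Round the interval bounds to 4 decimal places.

Sample proportion: p̂ = 315/500 = 0.630000

Check conditions for normal approximation:
  np̂ = 315 ≥ 10 ✓
  n(1-p̂) = 185 ≥ 10 ✓

The sample is large enough, so use a z-interval (normal approximation) for the proportion.

For 98% confidence, z* = 2.326 (from standard normal table)

Standard error: SE = √(p̂(1-p̂)/n) = √(0.630000×0.370000/500) = 0.02159167

Margin of error: E = z* × SE = 2.326 × 0.02159167 = 0.050222

Z-interval: p̂ ± E = 0.630000 ± 0.050222 = (0.579778, 0.680222)

Rounded to 4 decimal places:

(0.5798, 0.6802)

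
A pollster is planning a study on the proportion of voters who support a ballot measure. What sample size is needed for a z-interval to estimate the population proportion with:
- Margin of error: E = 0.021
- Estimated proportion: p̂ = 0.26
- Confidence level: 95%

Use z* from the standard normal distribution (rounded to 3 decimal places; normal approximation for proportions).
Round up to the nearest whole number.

Using z* for proportion z-interval (normal approximation).

For 95% confidence, z* = 1.96 (from standard normal table)

Sample size formula for proportion z-interval: n = z*²p̂(1-p̂)/E²

n = 1.96² × 0.26 × 0.74 / 0.021²
  = 3.8416 × 0.1924 / 0.000441
  = 1676.0178

Round up to the nearest whole number: n = 1677

1677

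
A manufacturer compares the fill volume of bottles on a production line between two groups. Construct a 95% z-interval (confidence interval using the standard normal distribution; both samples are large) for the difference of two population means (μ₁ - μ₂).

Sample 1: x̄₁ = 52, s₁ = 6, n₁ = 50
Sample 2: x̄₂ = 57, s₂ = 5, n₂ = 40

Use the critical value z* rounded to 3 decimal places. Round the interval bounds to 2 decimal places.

Both samples are large (n₁ = 50 ≥ 30, n₂ = 40 ≥ 30), so a z-interval for the difference of means applies.

Point estimate: x̄₁ - x̄₂ = 52 - 57 = -5

Standard error: SE = √(s₁²/n₁ + s₂²/n₂)
= √(6²/50 + 5²/40)
= √(0.720000 + 0.625000)
= 1.159741

For 95% confidence, z* = 1.96 (from standard normal table)
Margin of error: E = z* × SE = 1.96 × 1.159741 = 2.2731

Z-interval: (x̄₁ - x̄₂) ± E = -5 ± 2.2731 = (-7.2731, -2.7269)

Rounded to 2 decimal places:

(-7.27, -2.73)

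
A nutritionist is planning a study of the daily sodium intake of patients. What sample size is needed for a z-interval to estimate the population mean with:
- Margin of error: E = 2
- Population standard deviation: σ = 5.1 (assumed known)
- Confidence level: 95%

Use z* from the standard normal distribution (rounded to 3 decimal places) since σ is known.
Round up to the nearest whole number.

Using z* since population σ is known (z-interval formula).

For 95% confidence, z* = 1.96 (from standard normal table)

Sample size formula for z-interval: n = (z*σ/E)²

n = (1.96 × 5.1 / 2)²
  = (4.998000)²
  = 24.9800

Round up to the nearest whole number: n = 25

25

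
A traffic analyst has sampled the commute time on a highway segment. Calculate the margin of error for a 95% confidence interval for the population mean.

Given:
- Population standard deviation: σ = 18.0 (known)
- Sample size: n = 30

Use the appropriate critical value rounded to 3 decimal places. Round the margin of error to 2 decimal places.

The population standard deviation σ is known, so use the z-interval margin of error formula.

For 95% confidence, z* = 1.96 (from standard normal table)

Margin of error formula for z-interval: E = z* × σ/√n

E = 1.96 × 18.0/√30
  = 1.96 × 3.286335
  = 6.4412

Rounded to 2 decimal places:

6.44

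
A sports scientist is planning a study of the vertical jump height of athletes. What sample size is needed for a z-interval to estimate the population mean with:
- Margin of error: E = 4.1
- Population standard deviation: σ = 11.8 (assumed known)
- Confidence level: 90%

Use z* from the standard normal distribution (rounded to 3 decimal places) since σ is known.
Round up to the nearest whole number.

Using z* since population σ is known (z-interval formula).

For 90% confidence, z* = 1.645 (from standard normal table)

Sample size formula for z-interval: n = (z*σ/E)²

n = (1.645 × 11.8 / 4.1)²
  = (4.734390)²
  = 22.4145

Round up to the nearest whole number: n = 23

23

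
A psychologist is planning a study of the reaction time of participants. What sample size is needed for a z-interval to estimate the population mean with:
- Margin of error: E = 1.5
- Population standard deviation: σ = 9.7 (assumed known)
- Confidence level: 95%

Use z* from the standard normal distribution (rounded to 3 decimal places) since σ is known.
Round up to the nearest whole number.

Using z* since population σ is known (z-interval formula).

For 95% confidence, z* = 1.96 (from standard normal table)

Sample size formula for z-interval: n = (z*σ/E)²

n = (1.96 × 9.7 / 1.5)²
  = (12.674667)²
  = 160.6472

Round up to the nearest whole number: n = 161

161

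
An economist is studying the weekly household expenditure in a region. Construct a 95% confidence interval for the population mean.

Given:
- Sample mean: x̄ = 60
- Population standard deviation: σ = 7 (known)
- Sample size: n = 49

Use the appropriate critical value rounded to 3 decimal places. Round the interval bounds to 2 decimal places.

The population standard deviation σ is known, so use a z-interval (standard normal critical value).

For 95% confidence, z* = 1.96 (from standard normal table)

Standard error: SE = σ/√n = 7/√49 = 1.000000

Margin of error: E = z* × SE = 1.96 × 1.000000 = 1.9600

Z-interval: x̄ ± E = 60 ± 1.9600 = (58.0400, 61.9600)

Rounded to 2 decimal places:

(58.04, 61.96)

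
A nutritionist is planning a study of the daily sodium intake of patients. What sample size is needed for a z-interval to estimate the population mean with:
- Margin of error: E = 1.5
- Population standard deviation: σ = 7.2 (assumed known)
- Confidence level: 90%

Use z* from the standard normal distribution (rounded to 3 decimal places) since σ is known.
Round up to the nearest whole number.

Using z* since population σ is known (z-interval formula).

For 90% confidence, z* = 1.645 (from standard normal table)

Sample size formula for z-interval: n = (z*σ/E)²

n = (1.645 × 7.2 / 1.5)²
  = (7.896000)²
  = 62.3468

Round up to the nearest whole number: n = 63

63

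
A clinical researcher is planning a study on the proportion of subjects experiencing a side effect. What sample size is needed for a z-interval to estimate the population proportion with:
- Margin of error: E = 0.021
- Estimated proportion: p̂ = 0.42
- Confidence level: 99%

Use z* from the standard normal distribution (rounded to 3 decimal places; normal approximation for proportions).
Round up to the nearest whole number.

Using z* for proportion z-interval (normal approximation).

For 99% confidence, z* = 2.576 (from standard normal table)

Sample size formula for proportion z-interval: n = z*²p̂(1-p̂)/E²

n = 2.576² × 0.42 × 0.58 / 0.021²
  = 6.635776 × 0.2436 / 0.000441
  = 3665.4763

Round up to the nearest whole number: n = 3666

3666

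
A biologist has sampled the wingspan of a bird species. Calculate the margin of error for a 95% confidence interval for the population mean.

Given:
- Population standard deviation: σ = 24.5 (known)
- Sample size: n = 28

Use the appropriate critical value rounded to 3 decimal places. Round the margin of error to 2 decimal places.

The population standard deviation σ is known, so use the z-interval margin of error formula.

For 95% confidence, z* = 1.96 (from standard normal table)

Margin of error formula for z-interval: E = z* × σ/√n

E = 1.96 × 24.5/√28
  = 1.96 × 4.630065
  = 9.0749

Rounded to 2 decimal places:

9.07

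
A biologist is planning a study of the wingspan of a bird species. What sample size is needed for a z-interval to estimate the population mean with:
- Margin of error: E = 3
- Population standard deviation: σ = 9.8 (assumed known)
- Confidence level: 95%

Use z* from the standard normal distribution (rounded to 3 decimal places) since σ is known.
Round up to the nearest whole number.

Using z* since population σ is known (z-interval formula).

For 95% confidence, z* = 1.96 (from standard normal table)

Sample size formula for z-interval: n = (z*σ/E)²

n = (1.96 × 9.8 / 3)²
  = (6.402667)²
  = 40.9941

Round up to the nearest whole number: n = 41

41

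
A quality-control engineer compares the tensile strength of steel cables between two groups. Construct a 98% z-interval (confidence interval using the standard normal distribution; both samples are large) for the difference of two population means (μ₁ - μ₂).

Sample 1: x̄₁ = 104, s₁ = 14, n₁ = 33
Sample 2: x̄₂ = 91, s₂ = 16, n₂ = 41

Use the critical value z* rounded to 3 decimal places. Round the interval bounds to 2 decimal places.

Both samples are large (n₁ = 33 ≥ 30, n₂ = 41 ≥ 30), so a z-interval for the difference of means applies.

Point estimate: x̄₁ - x̄₂ = 104 - 91 = 13

Standard error: SE = √(s₁²/n₁ + s₂²/n₂)
= √(14²/33 + 16²/41)
= √(5.939394 + 6.243902)
= 3.490458

For 98% confidence, z* = 2.326 (from standard normal table)
Margin of error: E = z* × SE = 2.326 × 3.490458 = 8.1188

Z-interval: (x̄₁ - x̄₂) ± E = 13 ± 8.1188 = (4.8812, 21.1188)

Rounded to 2 decimal places:

(4.88, 21.12)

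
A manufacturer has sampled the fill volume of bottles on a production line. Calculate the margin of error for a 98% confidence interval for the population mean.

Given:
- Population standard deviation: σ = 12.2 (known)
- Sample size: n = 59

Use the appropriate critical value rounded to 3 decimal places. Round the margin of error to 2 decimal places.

The population standard deviation σ is known, so use the z-interval margin of error formula.

For 98% confidence, z* = 2.326 (from standard normal table)

Margin of error formula for z-interval: E = z* × σ/√n

E = 2.326 × 12.2/√59
  = 2.326 × 1.588305
  = 3.6944

Rounded to 2 decimal places:

3.69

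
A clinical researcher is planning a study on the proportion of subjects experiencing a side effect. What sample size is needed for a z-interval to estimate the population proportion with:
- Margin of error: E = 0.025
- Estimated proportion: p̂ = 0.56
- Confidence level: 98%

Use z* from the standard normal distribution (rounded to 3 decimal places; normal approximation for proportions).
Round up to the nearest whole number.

Using z* for proportion z-interval (normal approximation).

For 98% confidence, z* = 2.326 (from standard normal table)

Sample size formula for proportion z-interval: n = z*²p̂(1-p̂)/E²

n = 2.326² × 0.56 × 0.44 / 0.025²
  = 5.410276 × 0.2464 / 0.000625
  = 2132.9472

Round up to the nearest whole number: n = 2133

2133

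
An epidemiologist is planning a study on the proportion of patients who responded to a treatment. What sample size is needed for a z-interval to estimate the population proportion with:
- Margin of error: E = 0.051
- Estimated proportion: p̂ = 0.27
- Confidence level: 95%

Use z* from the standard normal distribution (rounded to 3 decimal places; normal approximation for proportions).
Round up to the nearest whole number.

Using z* for proportion z-interval (normal approximation).

For 95% confidence, z* = 1.96 (from standard normal table)

Sample size formula for proportion z-interval: n = z*²p̂(1-p̂)/E²

n = 1.96² × 0.27 × 0.73 / 0.051²
  = 3.8416 × 0.1971 / 0.002601
  = 291.1109

Round up to the nearest whole number: n = 292

292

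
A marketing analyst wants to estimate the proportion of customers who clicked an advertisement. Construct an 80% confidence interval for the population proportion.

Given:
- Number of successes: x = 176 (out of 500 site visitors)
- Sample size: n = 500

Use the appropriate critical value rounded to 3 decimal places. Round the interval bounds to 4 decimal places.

Sample proportion: p̂ = 176/500 = 0.352000

Check conditions for normal approximation:
  np̂ = 176 ≥ 10 ✓
  n(1-p̂) = 324 ≥ 10 ✓

The sample is large enough, so use a z-interval (normal approximation) for the proportion.

For 80% confidence, z* = 1.282 (from standard normal table)

Standard error: SE = √(p̂(1-p̂)/n) = √(0.352000×0.648000/500) = 0.02135865

Margin of error: E = z* × SE = 1.282 × 0.02135865 = 0.027382

Z-interval: p̂ ± E = 0.352000 ± 0.027382 = (0.324618, 0.379382)

Rounded to 4 decimal places:

(0.3246, 0.3794)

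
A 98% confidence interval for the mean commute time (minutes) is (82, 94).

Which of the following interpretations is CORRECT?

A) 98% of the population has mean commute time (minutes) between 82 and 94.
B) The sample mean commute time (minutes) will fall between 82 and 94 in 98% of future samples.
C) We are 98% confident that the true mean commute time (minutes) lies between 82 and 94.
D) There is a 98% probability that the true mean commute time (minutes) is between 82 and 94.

A confidence interval represents our confidence in the procedure, not a probability statement about the parameter.

Key concept: If we repeated this sampling process many times and computed a 98% CI each time, about 98% of those intervals would contain the true population parameter.

For this specific interval (82, 94):
- Midpoint (point estimate): 88
- Margin of error: 6

The correct interpretation is the one stating confidence that the true parameter lies in the interval — option C.

C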